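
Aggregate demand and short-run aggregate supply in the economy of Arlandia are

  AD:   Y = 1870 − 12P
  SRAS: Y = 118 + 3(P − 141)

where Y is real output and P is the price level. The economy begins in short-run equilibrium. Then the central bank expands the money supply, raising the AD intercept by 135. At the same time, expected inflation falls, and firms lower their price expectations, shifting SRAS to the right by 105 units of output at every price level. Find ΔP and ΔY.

ΔP = +2, ΔY = +111

After both shocks: AD is Y = 2005 − 12P and SRAS is Y = 3P − 200.
Setting them equal: 2205 = 15P, so P = 147.
Y = 2005 − 12·147 = 241.
Initially P = 145, Y = 130, so ΔP = +2 and ΔY = +111.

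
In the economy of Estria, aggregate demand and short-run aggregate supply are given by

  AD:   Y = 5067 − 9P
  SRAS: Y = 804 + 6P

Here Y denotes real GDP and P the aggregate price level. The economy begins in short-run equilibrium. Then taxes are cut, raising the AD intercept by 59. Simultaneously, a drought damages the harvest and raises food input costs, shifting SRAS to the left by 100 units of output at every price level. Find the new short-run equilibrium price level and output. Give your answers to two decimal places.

After both shocks: AD is Y = 5126 − 9P and SRAS is Y = 704 + 6P.
Setting them equal: 4422 = 15P, so P = 294.80.
Substituting into AD, Y = 2472.80.

P = 294.80, Y = 2472.80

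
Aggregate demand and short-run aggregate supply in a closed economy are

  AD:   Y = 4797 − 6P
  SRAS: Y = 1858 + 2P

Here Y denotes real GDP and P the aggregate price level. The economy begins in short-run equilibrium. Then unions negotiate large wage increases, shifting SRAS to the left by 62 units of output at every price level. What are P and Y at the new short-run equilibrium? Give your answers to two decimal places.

P = 375.13, Y = 2546.25

This is a negative supply shock: SRAS shifts left.
New SRAS: Y = 1796 + 2P.
Set AD = SRAS: 4797 − 6P = 1796 + 2P, so 3001 = 8P and P = 375.13.
Substituting into AD, Y = 2546.25.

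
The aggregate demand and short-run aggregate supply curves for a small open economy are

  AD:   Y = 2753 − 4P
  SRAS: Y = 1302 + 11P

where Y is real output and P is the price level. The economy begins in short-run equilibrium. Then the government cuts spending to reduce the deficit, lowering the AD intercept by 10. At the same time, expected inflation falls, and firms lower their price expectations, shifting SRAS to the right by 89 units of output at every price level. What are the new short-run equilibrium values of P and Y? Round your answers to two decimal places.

P = 90.13, Y = 2382.47

After both shocks: AD is Y = 2743 − 4P and SRAS is Y = 1391 + 11P.
Setting them equal: 1352 = 15P, so P = 90.13.
Substituting into AD, Y = 2382.47.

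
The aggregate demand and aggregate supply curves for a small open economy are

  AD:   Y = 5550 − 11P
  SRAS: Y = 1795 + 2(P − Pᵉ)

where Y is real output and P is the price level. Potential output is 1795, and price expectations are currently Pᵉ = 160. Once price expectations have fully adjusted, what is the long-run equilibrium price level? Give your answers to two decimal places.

Long-run P = 341.36

Short run: with Pᵉ = 160, SRAS is Y = 1475 + 2P. Setting AD = SRAS gives 4075 = 13P, so P = 313.46 and Y = 5550 − 11P = 2101.92.
Output 2101.92 is above potential 1795, so over time expected prices rise and SRAS shifts left until Y returns to 1795.
Long run: Y = 1795 on the AD curve gives 1795 = 5550 − 11P, so P = 341.36.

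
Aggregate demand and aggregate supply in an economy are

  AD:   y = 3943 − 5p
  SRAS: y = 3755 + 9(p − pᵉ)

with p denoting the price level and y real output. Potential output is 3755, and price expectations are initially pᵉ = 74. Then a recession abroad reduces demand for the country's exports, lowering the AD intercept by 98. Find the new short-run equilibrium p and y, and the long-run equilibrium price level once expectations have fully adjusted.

AD shifts left: new AD is y = 3845 − 5p. With pᵉ = 74, SRAS is y = 3089 + 9p.
Short run: 3845 − 5p = 3089 + 9p gives 756 = 14p, so p = 54 and y = 3845 − 5·54 = 3575.
y = 3575 is below potential 3755; expectations adjust and SRAS shifts right until y = 3755.
Long run: on the new AD curve, 3755 = 3845 − 5p gives p = 18.

Short run: p = 54, y = 3575. Long run: p = 18.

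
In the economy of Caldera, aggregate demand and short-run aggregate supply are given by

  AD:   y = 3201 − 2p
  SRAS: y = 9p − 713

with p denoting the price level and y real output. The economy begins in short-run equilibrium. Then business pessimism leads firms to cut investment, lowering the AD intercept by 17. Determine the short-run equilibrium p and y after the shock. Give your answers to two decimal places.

This is a negative demand shock: AD shifts left.
New AD: y = 3184 − 2p.
Set AD = SRAS: 3184 − 2p = 9p − 713, so 3897 = 11p and p = 354.27.
Substituting into AD, y = 2475.45.

p = 354.27, y = 2475.45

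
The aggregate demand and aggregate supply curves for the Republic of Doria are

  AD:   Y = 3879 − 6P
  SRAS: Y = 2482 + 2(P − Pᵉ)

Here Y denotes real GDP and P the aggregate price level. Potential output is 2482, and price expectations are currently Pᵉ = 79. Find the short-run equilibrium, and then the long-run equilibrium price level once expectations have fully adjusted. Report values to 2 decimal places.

Short run: with Pᵉ = 79, SRAS is Y = 2324 + 2P. Setting AD = SRAS gives 1555 = 8P, so P = 194.38 and Y = 3879 − 6P = 2712.75.
Output 2712.75 is above potential 2482, so over time expected prices rise and SRAS shifts left until Y returns to 2482.
Long run: Y = 2482 on the AD curve gives 2482 = 3879 − 6P, so P = 232.83.

Short run: P = 194.38, Y = 2712.75. Long run: P = 232.83.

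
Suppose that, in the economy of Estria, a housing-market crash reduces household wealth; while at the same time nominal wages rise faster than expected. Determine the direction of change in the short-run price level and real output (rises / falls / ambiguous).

Price level: ambiguous; output: falls

The first event is a negative demand shock: AD shifts left, which by itself pushes P down and Y down.
The second is an adverse supply shock: SRAS shifts left, which by itself pushes P up and Y down.
The two shocks push P in opposite directions, so the effect on P is ambiguous. Both shocks push Y down, so Y falls.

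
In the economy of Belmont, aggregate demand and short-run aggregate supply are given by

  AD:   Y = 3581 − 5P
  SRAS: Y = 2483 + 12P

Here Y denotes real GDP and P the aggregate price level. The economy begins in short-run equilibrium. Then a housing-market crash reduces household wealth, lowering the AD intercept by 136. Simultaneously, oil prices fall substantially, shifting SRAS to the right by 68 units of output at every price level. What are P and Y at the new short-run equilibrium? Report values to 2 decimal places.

After both shocks: AD is Y = 3445 − 5P and SRAS is Y = 2551 + 12P.
Setting them equal: 894 = 17P, so P = 52.59.
Substituting into AD, Y = 3182.06.

P = 52.59, Y = 3182.06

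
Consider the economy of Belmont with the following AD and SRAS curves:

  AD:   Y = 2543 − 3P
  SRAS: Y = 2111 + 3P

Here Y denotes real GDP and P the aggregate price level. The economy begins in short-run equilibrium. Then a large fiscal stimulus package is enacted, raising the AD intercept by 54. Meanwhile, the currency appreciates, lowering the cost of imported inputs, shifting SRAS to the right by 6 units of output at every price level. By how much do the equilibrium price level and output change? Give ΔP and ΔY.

ΔP = +8, ΔY = +30

After both shocks: AD is Y = 2597 − 3P and SRAS is Y = 2117 + 3P.
Setting them equal: 480 = 6P, so P = 80.
Y = 2597 − 3·80 = 2357.
Initially P = 72, Y = 2327, so ΔP = +8 and ΔY = +30.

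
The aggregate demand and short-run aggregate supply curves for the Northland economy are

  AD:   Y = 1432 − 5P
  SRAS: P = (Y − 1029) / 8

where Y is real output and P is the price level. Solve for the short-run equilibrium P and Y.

P = 31, Y = 1277

Rearrange SRAS to Y = 1029 + 8P.
Set AD = SRAS: 1432 − 5P = 1029 + 8P, so 403 = 13P and P = 31.
Then Y = 1432 − 5·31 = 1277.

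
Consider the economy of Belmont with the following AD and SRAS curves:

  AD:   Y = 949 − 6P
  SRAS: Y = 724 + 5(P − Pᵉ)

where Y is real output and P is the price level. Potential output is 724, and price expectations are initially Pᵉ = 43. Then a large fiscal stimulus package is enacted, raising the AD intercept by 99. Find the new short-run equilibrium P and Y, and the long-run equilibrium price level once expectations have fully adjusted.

AD shifts right: new AD is Y = 1048 − 6P. With Pᵉ = 43, SRAS is Y = 509 + 5P.
Short run: 1048 − 6P = 509 + 5P gives 539 = 11P, so P = 49 and Y = 1048 − 6·49 = 754.
Y = 754 is above potential 724; expectations adjust and SRAS shifts left until Y = 724.
Long run: on the new AD curve, 724 = 1048 − 6P gives P = 54.

Short run: P = 49, Y = 754. Long run: P = 54.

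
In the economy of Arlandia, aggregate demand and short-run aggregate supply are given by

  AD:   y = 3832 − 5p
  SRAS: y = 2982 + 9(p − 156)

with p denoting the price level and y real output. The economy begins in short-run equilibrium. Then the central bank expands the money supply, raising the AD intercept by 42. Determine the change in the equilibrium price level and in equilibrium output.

This is a positive demand shock: AD shifts right.
New AD: y = 3874 − 5p.
SRAS can be written y = 1578 + 9p.
Set AD = SRAS: 3874 − 5p = 1578 + 9p, so 2296 = 14p and p = 164.
y = 3874 − 5·164 = 3054.
Initially p = 161, y = 3027, so Δp = +3 and Δy = +27.

Δp = +3, Δy = +27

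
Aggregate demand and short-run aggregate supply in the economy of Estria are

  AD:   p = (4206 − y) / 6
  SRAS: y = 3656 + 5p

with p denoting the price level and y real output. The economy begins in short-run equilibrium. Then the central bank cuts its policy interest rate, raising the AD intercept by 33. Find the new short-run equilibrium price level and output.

p = 53, y = 3921

This is a positive demand shock: AD shifts right.
New AD: y = 4239 − 6p.
Set AD = SRAS: 4239 − 6p = 3656 + 5p, so 583 = 11p and p = 53.
y = 4239 − 6·53 = 3921.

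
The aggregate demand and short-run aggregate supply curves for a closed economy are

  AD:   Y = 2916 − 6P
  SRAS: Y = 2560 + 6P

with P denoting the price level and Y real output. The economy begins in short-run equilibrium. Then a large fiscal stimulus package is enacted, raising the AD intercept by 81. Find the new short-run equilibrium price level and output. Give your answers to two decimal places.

This is a positive demand shock: AD shifts right.
New AD: Y = 2997 − 6P.
Set AD = SRAS: 2997 − 6P = 2560 + 6P, so 437 = 12P and P = 36.42.
Substituting into AD, Y = 2778.50.

P = 36.42, Y = 2778.50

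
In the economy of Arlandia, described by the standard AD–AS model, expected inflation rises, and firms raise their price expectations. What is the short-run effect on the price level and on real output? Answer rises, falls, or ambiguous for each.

Price level: rises; output: falls

This is an adverse supply shock: SRAS shifts left.
Moving along the downward-sloping AD curve, P rises and Y falls.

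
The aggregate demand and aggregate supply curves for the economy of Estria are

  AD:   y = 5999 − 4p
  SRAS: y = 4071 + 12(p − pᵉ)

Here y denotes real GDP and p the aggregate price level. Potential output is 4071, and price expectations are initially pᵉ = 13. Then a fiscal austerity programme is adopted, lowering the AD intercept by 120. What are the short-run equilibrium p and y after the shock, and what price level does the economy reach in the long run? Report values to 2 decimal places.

Short run: p = 122.75, y = 5388.00. Long run: p = 452.00.

AD shifts left: new AD is y = 5879 − 4p. With pᵉ = 13, SRAS is y = 3915 + 12p.
Short run: 5879 − 4p = 3915 + 12p gives 1964 = 16p, so p = 122.75 and y = 5879 − 4p = 5388.00.
y = 5388.00 is above potential 4071; expectations adjust and SRAS shifts left until y = 4071.
Long run: on the new AD curve, 4071 = 5879 − 4p gives p = 452.00.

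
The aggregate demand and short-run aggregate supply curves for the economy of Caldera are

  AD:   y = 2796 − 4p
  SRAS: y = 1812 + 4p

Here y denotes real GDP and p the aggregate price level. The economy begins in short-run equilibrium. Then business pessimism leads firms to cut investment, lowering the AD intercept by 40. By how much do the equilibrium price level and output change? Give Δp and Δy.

This is a negative demand shock: AD shifts left.
New AD: y = 2756 − 4p.
Set AD = SRAS: 2756 − 4p = 1812 + 4p, so 944 = 8p and p = 118.
y = 2756 − 4·118 = 2284.
Initially p = 123, y = 2304, so Δp = -5 and Δy = -20.

Δp = -5, Δy = -20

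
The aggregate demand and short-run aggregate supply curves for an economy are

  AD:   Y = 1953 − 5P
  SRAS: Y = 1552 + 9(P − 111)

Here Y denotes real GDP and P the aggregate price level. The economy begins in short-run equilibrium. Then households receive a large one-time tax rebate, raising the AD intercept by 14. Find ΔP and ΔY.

ΔP = +1, ΔY = +9

This is a positive demand shock: AD shifts right.
New AD: Y = 1967 − 5P.
SRAS can be written Y = 553 + 9P.
Set AD = SRAS: 1967 − 5P = 553 + 9P, so 1414 = 14P and P = 101.
Y = 1967 − 5·101 = 1462.
Initially P = 100, Y = 1453, so ΔP = +1 and ΔY = +9.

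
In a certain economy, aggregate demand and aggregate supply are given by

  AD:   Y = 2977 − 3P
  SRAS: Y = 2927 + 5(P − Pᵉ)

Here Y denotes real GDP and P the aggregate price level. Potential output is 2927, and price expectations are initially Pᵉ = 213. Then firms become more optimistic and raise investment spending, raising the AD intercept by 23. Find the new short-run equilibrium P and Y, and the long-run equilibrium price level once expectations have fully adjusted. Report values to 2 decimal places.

AD shifts right: new AD is Y = 3000 − 3P. With Pᵉ = 213, SRAS is Y = 1862 + 5P.
Short run: 3000 − 3P = 1862 + 5P gives 1138 = 8P, so P = 142.25 and Y = 3000 − 3P = 2573.25.
Y = 2573.25 is below potential 2927; expectations adjust and SRAS shifts right until Y = 2927.
Long run: on the new AD curve, 2927 = 3000 − 3P gives P = 24.33.

Short run: P = 142.25, Y = 2573.25. Long run: P = 24.33.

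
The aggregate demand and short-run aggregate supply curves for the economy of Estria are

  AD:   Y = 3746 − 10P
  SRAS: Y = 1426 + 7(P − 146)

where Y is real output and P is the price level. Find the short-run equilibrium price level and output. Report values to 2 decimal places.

P = 196.59, Y = 1780.12

Write SRAS as Y = 1426 + 7P − 1022 = 404 + 7P.
Set AD = SRAS: 3746 − 10P = 404 + 7P, so 3342 = 17P and P = 196.59.
Substituting into AD, Y = 3746 − 10P = 1780.12.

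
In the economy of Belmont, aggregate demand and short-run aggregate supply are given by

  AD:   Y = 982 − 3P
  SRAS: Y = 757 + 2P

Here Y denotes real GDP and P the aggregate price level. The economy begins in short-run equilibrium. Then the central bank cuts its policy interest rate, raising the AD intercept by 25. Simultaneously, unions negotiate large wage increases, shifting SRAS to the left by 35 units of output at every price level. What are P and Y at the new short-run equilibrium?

After both shocks: AD is Y = 1007 − 3P and SRAS is Y = 722 + 2P.
Setting them equal: 285 = 5P, so P = 57.
Y = 1007 − 3·57 = 836.

P = 57, Y = 836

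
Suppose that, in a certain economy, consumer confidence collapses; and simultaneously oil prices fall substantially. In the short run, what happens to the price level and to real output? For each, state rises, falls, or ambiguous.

Price level: falls; output: ambiguous

The first event is a negative demand shock: AD shifts left, which by itself pushes P down and Y down.
The second is a favourable supply shock: SRAS shifts right, which by itself pushes P down and Y up.
Both shocks push P down, so P falls. The two shocks push Y in opposite directions, so the effect on Y is ambiguous.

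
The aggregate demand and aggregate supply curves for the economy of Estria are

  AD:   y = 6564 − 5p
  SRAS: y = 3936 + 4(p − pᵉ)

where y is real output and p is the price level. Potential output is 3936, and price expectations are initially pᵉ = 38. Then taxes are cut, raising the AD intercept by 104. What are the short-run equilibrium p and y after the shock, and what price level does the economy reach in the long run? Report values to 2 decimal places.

Short run: p = 320.44, y = 5065.78. Long run: p = 546.40.

AD shifts right: new AD is y = 6668 − 5p. With pᵉ = 38, SRAS is y = 3784 + 4p.
Short run: 6668 − 5p = 3784 + 4p gives 2884 = 9p, so p = 320.44 and y = 6668 − 5p = 5065.78.
y = 5065.78 is above potential 3936; expectations adjust and SRAS shifts left until y = 3936.
Long run: on the new AD curve, 3936 = 6668 − 5p gives p = 546.40.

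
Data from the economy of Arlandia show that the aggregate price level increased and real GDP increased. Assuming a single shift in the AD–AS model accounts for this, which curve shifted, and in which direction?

P rose and Y rose. An AD shift moves P and Y in the same direction; an SRAS shift moves them in opposite directions.
Here P and Y moved in the same direction, so the AD curve shifted.
Since Y rose, AD shifted right.

AD shifted right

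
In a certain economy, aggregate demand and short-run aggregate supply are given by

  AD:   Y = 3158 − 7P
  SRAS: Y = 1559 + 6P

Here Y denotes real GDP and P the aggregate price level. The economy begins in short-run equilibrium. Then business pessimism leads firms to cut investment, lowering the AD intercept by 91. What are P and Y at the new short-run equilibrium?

This is a negative demand shock: AD shifts left.
New AD: Y = 3067 − 7P.
Set AD = SRAS: 3067 − 7P = 1559 + 6P, so 1508 = 13P and P = 116.
Y = 3067 − 7·116 = 2255.

P = 116, Y = 2255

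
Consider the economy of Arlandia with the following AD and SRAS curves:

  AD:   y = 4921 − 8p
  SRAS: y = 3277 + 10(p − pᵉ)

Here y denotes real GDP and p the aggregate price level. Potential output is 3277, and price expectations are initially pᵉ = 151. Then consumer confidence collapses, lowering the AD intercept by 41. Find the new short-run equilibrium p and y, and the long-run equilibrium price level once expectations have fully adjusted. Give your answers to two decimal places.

Short run: p = 172.94, y = 3496.44. Long run: p = 200.38.

AD shifts left: new AD is y = 4880 − 8p. With pᵉ = 151, SRAS is y = 1767 + 10p.
Short run: 4880 − 8p = 1767 + 10p gives 3113 = 18p, so p = 172.94 and y = 4880 − 8p = 3496.44.
y = 3496.44 is above potential 3277; expectations adjust and SRAS shifts left until y = 3277.
Long run: on the new AD curve, 3277 = 4880 − 8p gives p = 200.38.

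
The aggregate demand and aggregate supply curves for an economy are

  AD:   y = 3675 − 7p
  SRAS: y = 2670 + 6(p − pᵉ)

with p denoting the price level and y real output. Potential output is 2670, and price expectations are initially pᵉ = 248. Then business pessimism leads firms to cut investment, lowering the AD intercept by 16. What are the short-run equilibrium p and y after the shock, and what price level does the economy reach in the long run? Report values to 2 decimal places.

AD shifts left: new AD is y = 3659 − 7p. With pᵉ = 248, SRAS is y = 1182 + 6p.
Short run: 3659 − 7p = 1182 + 6p gives 2477 = 13p, so p = 190.54 and y = 3659 − 7p = 2325.23.
y = 2325.23 is below potential 2670; expectations adjust and SRAS shifts right until y = 2670.
Long run: on the new AD curve, 2670 = 3659 − 7p gives p = 141.29.

Short run: p = 190.54, y = 2325.23. Long run: p = 141.29.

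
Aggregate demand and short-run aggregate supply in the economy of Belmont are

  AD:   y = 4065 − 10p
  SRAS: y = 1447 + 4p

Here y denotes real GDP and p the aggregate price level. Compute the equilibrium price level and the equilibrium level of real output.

Set AD = SRAS: 4065 − 10p = 1447 + 4p, so 2618 = 14p and p = 187.
Then y = 4065 − 10·187 = 2195.

p = 187, y = 2195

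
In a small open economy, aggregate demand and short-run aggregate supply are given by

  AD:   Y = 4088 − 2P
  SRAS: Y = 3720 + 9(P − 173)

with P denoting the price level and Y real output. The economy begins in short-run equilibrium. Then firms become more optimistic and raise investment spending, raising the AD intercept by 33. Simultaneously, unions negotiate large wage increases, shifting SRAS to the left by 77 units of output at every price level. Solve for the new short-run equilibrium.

After both shocks: AD is Y = 4121 − 2P and SRAS is Y = 2086 + 9P.
Setting them equal: 2035 = 11P, so P = 185.
Y = 4121 − 2·185 = 3751.

P = 185, Y = 3751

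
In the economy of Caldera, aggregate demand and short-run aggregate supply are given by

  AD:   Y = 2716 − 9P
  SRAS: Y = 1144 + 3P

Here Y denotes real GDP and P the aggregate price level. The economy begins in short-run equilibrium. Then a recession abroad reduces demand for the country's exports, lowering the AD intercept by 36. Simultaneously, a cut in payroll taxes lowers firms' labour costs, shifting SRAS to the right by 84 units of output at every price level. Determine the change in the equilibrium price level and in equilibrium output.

ΔP = -10, ΔY = +54

After both shocks: AD is Y = 2680 − 9P and SRAS is Y = 1228 + 3P.
Setting them equal: 1452 = 12P, so P = 121.
Y = 2680 − 9·121 = 1591.
Initially P = 131, Y = 1537, so ΔP = -10 and ΔY = +54.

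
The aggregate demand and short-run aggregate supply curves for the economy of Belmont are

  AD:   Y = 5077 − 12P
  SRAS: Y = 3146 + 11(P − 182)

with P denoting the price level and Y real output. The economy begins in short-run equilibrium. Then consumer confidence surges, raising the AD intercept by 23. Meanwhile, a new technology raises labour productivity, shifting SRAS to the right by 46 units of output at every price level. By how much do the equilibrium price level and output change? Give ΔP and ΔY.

ΔP = -1, ΔY = +35

After both shocks: AD is Y = 5100 − 12P and SRAS is Y = 1190 + 11P.
Setting them equal: 3910 = 23P, so P = 170.
Y = 5100 − 12·170 = 3060.
Initially P = 171, Y = 3025, so ΔP = -1 and ΔY = +35.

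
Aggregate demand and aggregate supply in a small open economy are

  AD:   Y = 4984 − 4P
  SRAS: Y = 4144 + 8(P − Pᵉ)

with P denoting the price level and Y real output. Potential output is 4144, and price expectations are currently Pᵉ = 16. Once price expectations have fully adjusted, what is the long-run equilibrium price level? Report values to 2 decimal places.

Short run: with Pᵉ = 16, SRAS is Y = 4016 + 8P. Setting AD = SRAS gives 968 = 12P, so P = 80.67 and Y = 4984 − 4P = 4661.33.
Output 4661.33 is above potential 4144, so over time expected prices rise and SRAS shifts left until Y returns to 4144.
Long run: Y = 4144 on the AD curve gives 4144 = 4984 − 4P, so P = 210.00.

Long-run P = 210.00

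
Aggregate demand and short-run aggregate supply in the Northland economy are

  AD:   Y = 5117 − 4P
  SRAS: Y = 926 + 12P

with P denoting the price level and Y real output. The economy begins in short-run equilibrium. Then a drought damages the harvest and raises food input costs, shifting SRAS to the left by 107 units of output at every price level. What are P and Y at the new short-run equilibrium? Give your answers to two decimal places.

P = 268.63, Y = 4042.50

This is a negative supply shock: SRAS shifts left.
New SRAS: Y = 819 + 12P.
Set AD = SRAS: 5117 − 4P = 819 + 12P, so 4298 = 16P and P = 268.63.
Substituting into AD, Y = 4042.50.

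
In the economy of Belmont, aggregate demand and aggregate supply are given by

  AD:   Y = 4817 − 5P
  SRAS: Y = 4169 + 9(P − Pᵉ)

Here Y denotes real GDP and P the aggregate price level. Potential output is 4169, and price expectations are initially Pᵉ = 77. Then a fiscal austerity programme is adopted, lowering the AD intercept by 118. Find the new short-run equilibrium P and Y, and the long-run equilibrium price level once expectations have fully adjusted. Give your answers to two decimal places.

Short run: P = 87.36, Y = 4262.21. Long run: P = 106.00.

AD shifts left: new AD is Y = 4699 − 5P. With Pᵉ = 77, SRAS is Y = 3476 + 9P.
Short run: 4699 − 5P = 3476 + 9P gives 1223 = 14P, so P = 87.36 and Y = 4699 − 5P = 4262.21.
Y = 4262.21 is above potential 4169; expectations adjust and SRAS shifts left until Y = 4169.
Long run: on the new AD curve, 4169 = 4699 − 5P gives P = 106.00.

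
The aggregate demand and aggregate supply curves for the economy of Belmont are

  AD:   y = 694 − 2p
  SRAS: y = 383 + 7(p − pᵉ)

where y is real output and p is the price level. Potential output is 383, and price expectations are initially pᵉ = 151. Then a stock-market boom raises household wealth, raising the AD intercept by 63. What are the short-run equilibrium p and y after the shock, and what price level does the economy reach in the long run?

AD shifts right: new AD is y = 757 − 2p. With pᵉ = 151, SRAS is y = 7p − 674.
Short run: 757 − 2p = 7p − 674 gives 1431 = 9p, so p = 159 and y = 757 − 2·159 = 439.
y = 439 is above potential 383; expectations adjust and SRAS shifts left until y = 383.
Long run: on the new AD curve, 383 = 757 − 2p gives p = 187.

Short run: p = 159, y = 439. Long run: p = 187.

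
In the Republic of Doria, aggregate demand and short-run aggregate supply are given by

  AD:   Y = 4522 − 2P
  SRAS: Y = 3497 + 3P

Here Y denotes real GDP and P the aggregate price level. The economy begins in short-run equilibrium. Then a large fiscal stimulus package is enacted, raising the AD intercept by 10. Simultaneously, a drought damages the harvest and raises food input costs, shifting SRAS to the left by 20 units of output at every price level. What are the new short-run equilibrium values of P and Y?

P = 211, Y = 4110

After both shocks: AD is Y = 4532 − 2P and SRAS is Y = 3477 + 3P.
Setting them equal: 1055 = 5P, so P = 211.
Y = 4532 − 2·211 = 4110.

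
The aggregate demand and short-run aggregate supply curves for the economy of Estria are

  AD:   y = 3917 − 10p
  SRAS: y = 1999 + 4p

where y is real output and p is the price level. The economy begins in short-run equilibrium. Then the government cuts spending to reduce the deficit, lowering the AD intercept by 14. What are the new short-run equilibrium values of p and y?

p = 136, y = 2543

This is a negative demand shock: AD shifts left.
New AD: y = 3903 − 10p.
Set AD = SRAS: 3903 − 10p = 1999 + 4p, so 1904 = 14p and p = 136.
y = 3903 − 10·136 = 2543.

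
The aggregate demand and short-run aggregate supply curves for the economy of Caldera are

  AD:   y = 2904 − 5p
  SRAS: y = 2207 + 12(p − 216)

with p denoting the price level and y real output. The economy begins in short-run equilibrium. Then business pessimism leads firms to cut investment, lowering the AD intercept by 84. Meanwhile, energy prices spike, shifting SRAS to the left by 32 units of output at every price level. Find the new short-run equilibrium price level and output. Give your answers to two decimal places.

p = 190.41, y = 1867.94

After both shocks: AD is y = 2820 − 5p and SRAS is y = 12p − 417.
Setting them equal: 3237 = 17p, so p = 190.41.
Substituting into AD, y = 1867.94.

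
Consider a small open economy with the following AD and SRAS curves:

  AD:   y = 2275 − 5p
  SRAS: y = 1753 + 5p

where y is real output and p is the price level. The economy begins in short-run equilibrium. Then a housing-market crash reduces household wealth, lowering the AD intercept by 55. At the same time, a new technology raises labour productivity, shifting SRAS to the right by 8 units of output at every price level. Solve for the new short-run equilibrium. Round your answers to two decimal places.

After both shocks: AD is y = 2220 − 5p and SRAS is y = 1761 + 5p.
Setting them equal: 459 = 10p, so p = 45.90.
Substituting into AD, y = 1990.50.

p = 45.90, y = 1990.50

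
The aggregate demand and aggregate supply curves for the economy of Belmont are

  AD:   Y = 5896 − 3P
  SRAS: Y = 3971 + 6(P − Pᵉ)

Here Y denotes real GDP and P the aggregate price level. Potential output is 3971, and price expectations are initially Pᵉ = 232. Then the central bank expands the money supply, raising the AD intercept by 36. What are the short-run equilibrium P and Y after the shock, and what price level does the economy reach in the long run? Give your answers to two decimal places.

AD shifts right: new AD is Y = 5932 − 3P. With Pᵉ = 232, SRAS is Y = 2579 + 6P.
Short run: 5932 − 3P = 2579 + 6P gives 3353 = 9P, so P = 372.56 and Y = 5932 − 3P = 4814.33.
Y = 4814.33 is above potential 3971; expectations adjust and SRAS shifts left until Y = 3971.
Long run: on the new AD curve, 3971 = 5932 − 3P gives P = 653.67.

Short run: P = 372.56, Y = 4814.33. Long run: P = 653.67.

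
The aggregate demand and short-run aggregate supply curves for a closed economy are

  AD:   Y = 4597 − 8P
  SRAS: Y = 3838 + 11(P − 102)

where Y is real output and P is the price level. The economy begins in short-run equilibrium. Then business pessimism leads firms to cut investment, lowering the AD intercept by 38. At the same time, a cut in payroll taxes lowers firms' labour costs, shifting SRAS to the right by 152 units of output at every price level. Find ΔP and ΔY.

After both shocks: AD is Y = 4559 − 8P and SRAS is Y = 2868 + 11P.
Setting them equal: 1691 = 19P, so P = 89.
Y = 4559 − 8·89 = 3847.
Initially P = 99, Y = 3805, so ΔP = -10 and ΔY = +42.

ΔP = -10, ΔY = +42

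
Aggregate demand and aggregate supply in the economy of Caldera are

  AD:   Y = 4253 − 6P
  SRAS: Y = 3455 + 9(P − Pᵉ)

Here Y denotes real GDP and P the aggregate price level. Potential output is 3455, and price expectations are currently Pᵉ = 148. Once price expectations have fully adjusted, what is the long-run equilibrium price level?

Long-run P = 133

Short run: with Pᵉ = 148, SRAS is Y = 2123 + 9P. Setting AD = SRAS gives 2130 = 15P, so P = 142 and Y = 4253 − 6·142 = 3401.
Output 3401 is below potential 3455, so over time expected prices fall and SRAS shifts right until Y returns to 3455.
Long run: Y = 3455 on the AD curve gives 3455 = 4253 − 6P, so P = 133.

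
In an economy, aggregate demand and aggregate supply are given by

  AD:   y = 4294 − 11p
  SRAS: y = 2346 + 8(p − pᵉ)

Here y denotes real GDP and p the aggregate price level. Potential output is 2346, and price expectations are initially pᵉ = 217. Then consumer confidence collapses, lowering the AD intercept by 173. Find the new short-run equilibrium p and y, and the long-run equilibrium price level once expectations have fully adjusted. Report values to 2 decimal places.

AD shifts left: new AD is y = 4121 − 11p. With pᵉ = 217, SRAS is y = 610 + 8p.
Short run: 4121 − 11p = 610 + 8p gives 3511 = 19p, so p = 184.79 and y = 4121 − 11p = 2088.32.
y = 2088.32 is below potential 2346; expectations adjust and SRAS shifts right until y = 2346.
Long run: on the new AD curve, 2346 = 4121 − 11p gives p = 161.36.

Short run: p = 184.79, y = 2088.32. Long run: p = 161.36.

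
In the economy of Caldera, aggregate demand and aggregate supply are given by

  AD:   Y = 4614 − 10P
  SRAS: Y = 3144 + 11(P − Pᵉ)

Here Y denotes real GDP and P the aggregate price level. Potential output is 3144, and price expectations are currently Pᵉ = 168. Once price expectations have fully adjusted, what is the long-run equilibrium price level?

Short run: with Pᵉ = 168, SRAS is Y = 1296 + 11P. Setting AD = SRAS gives 3318 = 21P, so P = 158 and Y = 4614 − 10·158 = 3034.
Output 3034 is below potential 3144, so over time expected prices fall and SRAS shifts right until Y returns to 3144.
Long run: Y = 3144 on the AD curve gives 3144 = 4614 − 10P, so P = 147.

Long-run P = 147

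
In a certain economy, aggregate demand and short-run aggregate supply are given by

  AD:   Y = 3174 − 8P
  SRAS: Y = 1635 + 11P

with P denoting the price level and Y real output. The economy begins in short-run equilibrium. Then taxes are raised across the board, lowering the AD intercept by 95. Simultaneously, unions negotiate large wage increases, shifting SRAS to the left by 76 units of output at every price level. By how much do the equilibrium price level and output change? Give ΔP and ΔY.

ΔP = -1, ΔY = -87

After both shocks: AD is Y = 3079 − 8P and SRAS is Y = 1559 + 11P.
Setting them equal: 1520 = 19P, so P = 80.
Y = 3079 − 8·80 = 2439.
Initially P = 81, Y = 2526, so ΔP = -1 and ΔY = -87.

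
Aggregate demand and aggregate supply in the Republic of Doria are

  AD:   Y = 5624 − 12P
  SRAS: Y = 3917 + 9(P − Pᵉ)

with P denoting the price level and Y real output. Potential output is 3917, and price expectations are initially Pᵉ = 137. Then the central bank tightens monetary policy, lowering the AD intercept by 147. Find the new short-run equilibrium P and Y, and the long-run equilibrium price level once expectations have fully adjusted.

Short run: P = 133, Y = 3881. Long run: P = 130.

AD shifts left: new AD is Y = 5477 − 12P. With Pᵉ = 137, SRAS is Y = 2684 + 9P.
Short run: 5477 − 12P = 2684 + 9P gives 2793 = 21P, so P = 133 and Y = 5477 − 12·133 = 3881.
Y = 3881 is below potential 3917; expectations adjust and SRAS shifts right until Y = 3917.
Long run: on the new AD curve, 3917 = 5477 − 12P gives P = 130.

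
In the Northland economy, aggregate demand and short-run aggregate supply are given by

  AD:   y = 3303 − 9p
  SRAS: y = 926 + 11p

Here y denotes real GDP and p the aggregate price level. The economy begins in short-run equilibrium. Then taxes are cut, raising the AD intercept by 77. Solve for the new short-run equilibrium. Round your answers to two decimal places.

This is a positive demand shock: AD shifts right.
New AD: y = 3380 − 9p.
Set AD = SRAS: 3380 − 9p = 926 + 11p, so 2454 = 20p and p = 122.70.
Substituting into AD, y = 2275.70.

p = 122.70, y = 2275.70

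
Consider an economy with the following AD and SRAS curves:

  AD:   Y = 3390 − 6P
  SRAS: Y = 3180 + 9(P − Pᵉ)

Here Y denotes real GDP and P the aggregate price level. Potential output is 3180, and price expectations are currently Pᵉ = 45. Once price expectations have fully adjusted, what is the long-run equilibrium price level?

Long-run P = 35

Short run: with Pᵉ = 45, SRAS is Y = 2775 + 9P. Setting AD = SRAS gives 615 = 15P, so P = 41 and Y = 3390 − 6·41 = 3144.
Output 3144 is below potential 3180, so over time expected prices fall and SRAS shifts right until Y returns to 3180.
Long run: Y = 3180 on the AD curve gives 3180 = 3390 − 6P, so P = 35.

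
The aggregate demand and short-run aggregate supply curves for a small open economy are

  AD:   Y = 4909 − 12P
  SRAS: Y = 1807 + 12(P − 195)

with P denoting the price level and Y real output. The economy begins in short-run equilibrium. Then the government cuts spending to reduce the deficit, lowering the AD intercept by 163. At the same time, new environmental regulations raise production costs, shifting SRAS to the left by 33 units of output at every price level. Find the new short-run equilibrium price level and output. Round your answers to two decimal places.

P = 221.33, Y = 2090.00

After both shocks: AD is Y = 4746 − 12P and SRAS is Y = 12P − 566.
Setting them equal: 5312 = 24P, so P = 221.33.
Substituting into AD, Y = 2090.00.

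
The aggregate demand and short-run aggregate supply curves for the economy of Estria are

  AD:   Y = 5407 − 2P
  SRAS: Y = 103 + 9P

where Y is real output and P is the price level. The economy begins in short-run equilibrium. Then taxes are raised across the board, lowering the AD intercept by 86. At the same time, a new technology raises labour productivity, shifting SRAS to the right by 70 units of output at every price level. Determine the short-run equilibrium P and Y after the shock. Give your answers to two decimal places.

After both shocks: AD is Y = 5321 − 2P and SRAS is Y = 173 + 9P.
Setting them equal: 5148 = 11P, so P = 468.00.
Substituting into AD, Y = 4385.00.

P = 468.00, Y = 4385.00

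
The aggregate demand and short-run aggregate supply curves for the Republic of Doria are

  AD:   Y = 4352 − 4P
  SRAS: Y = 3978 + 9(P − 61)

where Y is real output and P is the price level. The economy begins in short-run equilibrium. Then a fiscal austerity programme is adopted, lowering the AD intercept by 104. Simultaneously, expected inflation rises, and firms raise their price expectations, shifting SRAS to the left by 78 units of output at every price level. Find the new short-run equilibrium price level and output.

P = 69, Y = 3972

After both shocks: AD is Y = 4248 − 4P and SRAS is Y = 3351 + 9P.
Setting them equal: 897 = 13P, so P = 69.
Y = 4248 − 4·69 = 3972.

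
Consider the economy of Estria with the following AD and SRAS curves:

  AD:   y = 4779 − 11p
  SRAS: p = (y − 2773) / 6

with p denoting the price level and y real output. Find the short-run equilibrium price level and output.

Rearrange SRAS to y = 2773 + 6p.
Set AD = SRAS: 4779 − 11p = 2773 + 6p, so 2006 = 17p and p = 118.
Then y = 4779 − 11·118 = 3481.

p = 118, y = 3481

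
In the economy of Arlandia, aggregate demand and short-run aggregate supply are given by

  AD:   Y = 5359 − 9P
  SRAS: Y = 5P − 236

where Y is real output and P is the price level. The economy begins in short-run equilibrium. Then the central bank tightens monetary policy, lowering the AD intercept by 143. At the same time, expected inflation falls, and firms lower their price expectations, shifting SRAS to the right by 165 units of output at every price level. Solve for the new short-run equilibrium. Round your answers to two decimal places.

After both shocks: AD is Y = 5216 − 9P and SRAS is Y = 5P − 71.
Setting them equal: 5287 = 14P, so P = 377.64.
Substituting into AD, Y = 1817.21.

P = 377.64, Y = 1817.21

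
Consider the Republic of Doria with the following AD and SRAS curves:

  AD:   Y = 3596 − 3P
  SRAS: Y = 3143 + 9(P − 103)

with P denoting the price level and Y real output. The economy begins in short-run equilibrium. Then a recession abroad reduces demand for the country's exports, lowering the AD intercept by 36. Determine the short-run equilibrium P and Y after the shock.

This is a negative demand shock: AD shifts left.
New AD: Y = 3560 − 3P.
SRAS can be written Y = 2216 + 9P.
Set AD = SRAS: 3560 − 3P = 2216 + 9P, so 1344 = 12P and P = 112.
Y = 3560 − 3·112 = 3224.

P = 112, Y = 3224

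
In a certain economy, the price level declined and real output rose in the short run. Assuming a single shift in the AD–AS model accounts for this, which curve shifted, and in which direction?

P fell and Y rose. An AD shift moves P and Y in the same direction; an SRAS shift moves them in opposite directions.
Here P and Y moved in opposite directions, so the SRAS curve shifted.
Since Y rose, SRAS shifted right.

SRAS shifted right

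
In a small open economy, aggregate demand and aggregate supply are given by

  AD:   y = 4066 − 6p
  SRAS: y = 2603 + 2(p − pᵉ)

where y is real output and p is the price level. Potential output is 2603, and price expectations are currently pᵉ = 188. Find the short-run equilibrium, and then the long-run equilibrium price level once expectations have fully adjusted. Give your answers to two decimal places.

Short run: with pᵉ = 188, SRAS is y = 2227 + 2p. Setting AD = SRAS gives 1839 = 8p, so p = 229.88 and y = 4066 − 6p = 2686.75.
Output 2686.75 is above potential 2603, so over time expected prices rise and SRAS shifts left until y returns to 2603.
Long run: y = 2603 on the AD curve gives 2603 = 4066 − 6p, so p = 243.83.

Short run: p = 229.88, y = 2686.75. Long run: p = 243.83.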